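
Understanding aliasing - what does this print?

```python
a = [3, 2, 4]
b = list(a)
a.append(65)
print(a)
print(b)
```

Key concept: list() constructor creates copy.
Step by step:
`a = [3, 2, 4]` → a = [3, 2, 4]
`b = list(a)` → b = [3, 2, 4]
`a.append(65)` → a = [3, 2, 4, 65]
`print(a)` → prints [3, 2, 4, 65]
`print(b)` → prints [3, 2, 4]

Answer:
[3, 2, 4, 65]
[3, 2, 4]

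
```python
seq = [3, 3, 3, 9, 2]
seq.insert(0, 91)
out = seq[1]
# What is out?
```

Trace:
`seq = [3, 3, 3, 9, 2]` → seq = [3, 3, 3, 9, 2]
`seq.insert(0, 91)` → seq = [91, 3, 3, 3, 9, 2]
`out = seq[1]` → out = 3
So out = 3

Answer: 3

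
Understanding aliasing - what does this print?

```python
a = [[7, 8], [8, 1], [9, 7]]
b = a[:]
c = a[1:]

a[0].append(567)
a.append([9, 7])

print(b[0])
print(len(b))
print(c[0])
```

Key concept: slice with nested mutation.
Step by step:
`a = [[7, 8], [8, 1], [9, 7]]` → a = [[7, 8], [8, 1], [9, 7]]
`b = a[:]` → b = [[7, 8], [8, 1], [9, 7]]
`c = a[1:]` → c = [[8, 1], [9, 7]]
`a[0].append(567)` → a = [[7, 8, 567], [8, 1], [9, 7]]; b = [[7, 8, 567], [8, 1], [9, 7]]
`a.append([9, 7])` → a = [[7, 8, 567], [8, 1], [9, 7], [9, 7]]
`print(b[0])` → prints [7, 8, 567]
`print(len(b))` → prints 3
`print(c[0])` → prints [8, 1]

Answer:
[7, 8, 567]
3
[8, 1]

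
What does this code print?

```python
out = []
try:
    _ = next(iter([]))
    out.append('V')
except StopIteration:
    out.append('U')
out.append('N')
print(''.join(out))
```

Execution trace: 'U' (except StopIteration) → 'N' (after the try/except). Output: UN

Answer: UN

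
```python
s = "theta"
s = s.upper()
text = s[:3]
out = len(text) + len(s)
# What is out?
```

Trace:
`s = "theta"` → s = 'theta'
`s = s.upper()` → s = 'THETA'
`text = s[:3]` → text = 'THE'
`out = len(text) + len(s)` → out = 8
So out = 8

Answer: 8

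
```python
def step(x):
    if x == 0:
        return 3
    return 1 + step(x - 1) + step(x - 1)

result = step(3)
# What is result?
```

step(x) = 1 + 2·step(x-1), step(0)=3. Closed form: (3+1)·2^3 - 1 = 31.

Answer: 31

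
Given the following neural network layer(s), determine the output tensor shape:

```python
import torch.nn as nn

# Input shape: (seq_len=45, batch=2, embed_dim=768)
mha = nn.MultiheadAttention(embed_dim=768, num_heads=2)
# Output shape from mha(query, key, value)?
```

Input: (45, 2, 768) -> Output: (45, 2, 768)

Answer: (45, 2, 768)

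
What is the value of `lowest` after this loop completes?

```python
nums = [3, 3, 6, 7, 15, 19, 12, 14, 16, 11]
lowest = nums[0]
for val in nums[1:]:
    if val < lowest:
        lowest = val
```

Minimum of [3, 3, 6, 7, 15, 19, 12, 14, 16, 11]
`lowest` takes the values: 3

Answer: 3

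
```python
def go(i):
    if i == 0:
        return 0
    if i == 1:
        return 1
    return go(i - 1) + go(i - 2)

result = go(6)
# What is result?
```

Build up from base cases: go(0)=0, go(1)=1, go(2)=1, go(3)=2, go(4)=3, go(5)=5, go(6)=8

Answer: 8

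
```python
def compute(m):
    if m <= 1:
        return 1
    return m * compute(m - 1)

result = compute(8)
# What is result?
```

compute(8) = 8 * 7 * 6 * 5 * 4 * 3 * 2 * 1 = 40320

Answer: 40320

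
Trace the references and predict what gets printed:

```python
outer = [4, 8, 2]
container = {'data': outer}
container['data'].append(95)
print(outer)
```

Key concept: dict holds reference to list.
Step by step:
`outer = [4, 8, 2]` → outer = [4, 8, 2]
`container = {'data': outer}` → container = {'data': [4, 8, 2]}
`container['data'].append(95)` → outer = [4, 8, 2, 95]; container = {'data': [4, 8, 2, 95]}
`print(outer)` → prints [4, 8, 2, 95]

Answer: [4, 8, 2, 95]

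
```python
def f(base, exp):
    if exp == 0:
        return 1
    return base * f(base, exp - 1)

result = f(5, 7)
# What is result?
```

f(5, 7) = 5 * 5 * 5 * 5 * 5 * 5 * 5 = 78125

Answer: 78125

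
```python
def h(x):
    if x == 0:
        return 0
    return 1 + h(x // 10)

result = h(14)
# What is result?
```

Count of digits of 14: 2

Answer: 2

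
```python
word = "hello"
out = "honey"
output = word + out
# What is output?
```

Trace:
`word = "hello"` → word = 'hello'
`out = "honey"` → out = 'honey'
`output = word + out` → output = 'hellohoney'
So output = 'hellohoney'

Answer: 'hellohoney'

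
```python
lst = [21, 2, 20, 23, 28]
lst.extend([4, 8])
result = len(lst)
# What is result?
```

Trace:
`lst = [21, 2, 20, 23, 28]` → lst = [21, 2, 20, 23, 28]
`lst.extend([4, 8])` → lst = [21, 2, 20, 23, 28, 4, 8]
`result = len(lst)` → result = 7
So result = 7

Answer: 7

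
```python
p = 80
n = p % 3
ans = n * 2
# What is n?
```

Trace:
`p = 80` → p = 80
`n = p % 3` → n = 2
`ans = n * 2` → ans = 4
So n = 2

Answer: 2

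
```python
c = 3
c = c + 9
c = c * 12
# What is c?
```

Trace:
`c = 3` → c = 3
`c = c + 9` → c = 12
`c = c * 12` → c = 144
So c = 144

Answer: 144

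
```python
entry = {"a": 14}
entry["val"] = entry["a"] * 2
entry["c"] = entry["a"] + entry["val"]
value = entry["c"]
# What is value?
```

Trace:
`entry = {"a": 14}` → entry = {'a': 14}
`entry["val"] = entry["a"] * 2` → entry = {'a': 14, 'val': 28}
`entry["c"] = entry["a"] + entry["val"]` → entry = {'a': 14, 'val': 28, 'c': 42}
`value = entry["c"]` → value = 42
So value = 42

Answer: 42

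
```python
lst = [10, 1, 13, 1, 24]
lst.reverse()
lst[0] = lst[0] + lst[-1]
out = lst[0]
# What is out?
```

Trace:
`lst = [10, 1, 13, 1, 24]` → lst = [10, 1, 13, 1, 24]
`lst.reverse()` → lst = [24, 1, 13, 1, 10]
`lst[0] = lst[0] + lst[-1]` → lst = [34, 1, 13, 1, 10]
`out = lst[0]` → out = 34
So out = 34

Answer: 34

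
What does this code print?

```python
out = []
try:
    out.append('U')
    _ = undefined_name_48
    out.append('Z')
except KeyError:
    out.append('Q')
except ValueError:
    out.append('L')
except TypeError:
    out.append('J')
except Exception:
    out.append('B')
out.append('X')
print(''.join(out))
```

Execution trace: 'U' (try body) → 'B' (except Exception) → 'X' (after the try/except). Output: UBX

Answer: UBX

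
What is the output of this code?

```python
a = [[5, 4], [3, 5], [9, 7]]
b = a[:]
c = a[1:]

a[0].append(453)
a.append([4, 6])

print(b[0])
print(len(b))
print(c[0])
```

Key concept: slice with nested mutation.
Step by step:
`a = [[5, 4], [3, 5], [9, 7]]` → a = [[5, 4], [3, 5], [9, 7]]
`b = a[:]` → b = [[5, 4], [3, 5], [9, 7]]
`c = a[1:]` → c = [[3, 5], [9, 7]]
`a[0].append(453)` → a = [[5, 4, 453], [3, 5], [9, 7]]; b = [[5, 4, 453], [3, 5], [9, 7]]
`a.append([4, 6])` → a = [[5, 4, 453], [3, 5], [9, 7], [4, 6]]
`print(b[0])` → prints [5, 4, 453]
`print(len(b))` → prints 3
`print(c[0])` → prints [3, 5]

Answer:
[5, 4, 453]
3
[3, 5]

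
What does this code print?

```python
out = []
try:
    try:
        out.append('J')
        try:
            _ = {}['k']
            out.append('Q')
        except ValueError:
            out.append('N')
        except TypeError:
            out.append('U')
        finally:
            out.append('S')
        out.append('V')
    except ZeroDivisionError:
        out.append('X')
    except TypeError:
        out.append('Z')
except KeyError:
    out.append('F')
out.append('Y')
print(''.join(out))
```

Execution trace: 'J' (try body) → 'S' (inner finally) → 'F' (outer except KeyError) → 'Y' (after the try/except). Output: JSFY

Answer: JSFY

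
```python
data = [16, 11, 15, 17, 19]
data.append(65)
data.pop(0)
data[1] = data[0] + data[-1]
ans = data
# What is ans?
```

Trace:
`data = [16, 11, 15, 17, 19]` → data = [16, 11, 15, 17, 19]
`data.append(65)` → data = [16, 11, 15, 17, 19, 65]
`data.pop(0)` → data = [11, 15, 17, 19, 65]
`data[1] = data[0] + data[-1]` → data = [11, 76, 17, 19, 65]
`ans = data` → ans = [11, 76, 17, 19, 65]
So ans = [11, 76, 17, 19, 65]

Answer: [11, 76, 17, 19, 65]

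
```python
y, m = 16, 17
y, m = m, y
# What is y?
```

Trace:
`y, m = 16, 17` → y = 16; m = 17
`y, m = m, y` → y = 17; m = 16
So y = 17

Answer: 17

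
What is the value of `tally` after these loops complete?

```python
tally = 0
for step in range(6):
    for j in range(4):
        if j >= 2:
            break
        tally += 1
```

Inner breaks at 2, outer runs 6 times
`tally` takes the values: 0 → 1 → 2 → 3 → 4 → 5 → 6 → 7 → 8 → 9 → 10 → 11 → 12

Answer: 12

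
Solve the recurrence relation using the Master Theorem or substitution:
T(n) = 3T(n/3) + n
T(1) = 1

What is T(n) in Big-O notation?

By Master Theorem: a=3, b=3, f(n)=n. Since log_3(3) = 1 and f(n) = Θ(n^1), Case 2 applies. T(n) = O(n log n).

Answer: O(n log n)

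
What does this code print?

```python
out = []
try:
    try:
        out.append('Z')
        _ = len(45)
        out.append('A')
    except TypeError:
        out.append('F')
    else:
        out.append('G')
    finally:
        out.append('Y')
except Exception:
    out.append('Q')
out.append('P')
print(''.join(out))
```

Execution trace: 'Z' (inner try body) → 'F' (inner except TypeError) → 'Y' (inner finally) → 'P' (after the try/except). Output: ZFYP

Answer: ZFYP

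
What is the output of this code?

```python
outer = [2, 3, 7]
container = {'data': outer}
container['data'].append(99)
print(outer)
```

Key concept: dict holds reference to list.
Step by step:
`outer = [2, 3, 7]` → outer = [2, 3, 7]
`container = {'data': outer}` → container = {'data': [2, 3, 7]}
`container['data'].append(99)` → outer = [2, 3, 7, 99]; container = {'data': [2, 3, 7, 99]}
`print(outer)` → prints [2, 3, 7, 99]

Answer: [2, 3, 7, 99]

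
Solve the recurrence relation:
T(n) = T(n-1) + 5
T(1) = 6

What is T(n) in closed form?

Unrolling: T(n) = T(1) + 5·(n-1) = 6 + 5(n-1) = 5n + 1.

Answer: T(n) = 5n + 1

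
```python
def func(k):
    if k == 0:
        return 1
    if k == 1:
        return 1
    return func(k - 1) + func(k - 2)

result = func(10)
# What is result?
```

Build up from base cases: func(0)=1, func(1)=1, func(2)=2, func(3)=3, func(4)=5, func(5)=8, func(6)=13, ..., func(10)=89

Answer: 89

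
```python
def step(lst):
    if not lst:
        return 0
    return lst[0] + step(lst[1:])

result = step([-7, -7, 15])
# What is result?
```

(-7) + (-7) + 15 + 0 = 1

Answer: 1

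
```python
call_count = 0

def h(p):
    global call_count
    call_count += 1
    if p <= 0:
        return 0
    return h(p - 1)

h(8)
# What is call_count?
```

Linear recursion stepping by 1: 9 calls from p=8 down to ≤0.

Answer: 9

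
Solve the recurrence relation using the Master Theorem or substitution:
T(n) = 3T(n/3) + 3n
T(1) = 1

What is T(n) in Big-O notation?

By Master Theorem: a=3, b=3, f(n)=3n. Since log_3(3) = 1 and f(n) = Θ(n^1), Case 2 applies. T(n) = O(n log n).

Answer: O(n log n)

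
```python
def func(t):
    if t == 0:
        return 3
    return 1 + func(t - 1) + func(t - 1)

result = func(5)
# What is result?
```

func(t) = 1 + 2·func(t-1), func(0)=3. Closed form: (3+1)·2^5 - 1 = 127.

Answer: 127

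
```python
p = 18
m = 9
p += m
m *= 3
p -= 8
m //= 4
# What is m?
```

Trace:
`p = 18` → p = 18
`m = 9` → m = 9
`p += m` → p = 27
`m *= 3` → m = 27
`p -= 8` → p = 19
`m //= 4` → m = 6
So m = 6

Answer: 6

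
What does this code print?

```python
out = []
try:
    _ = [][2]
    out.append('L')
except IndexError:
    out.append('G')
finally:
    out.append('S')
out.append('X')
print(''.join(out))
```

Execution trace: 'G' (except IndexError) → 'S' (finally) → 'X' (after the try/except). Output: GSX

Answer: GSX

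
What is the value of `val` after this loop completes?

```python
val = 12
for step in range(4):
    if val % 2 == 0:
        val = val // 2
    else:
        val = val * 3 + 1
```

Collatz-style transformation from 12
`val` takes the values: 12 → 6 → 3 → 10 → 5

Answer: 5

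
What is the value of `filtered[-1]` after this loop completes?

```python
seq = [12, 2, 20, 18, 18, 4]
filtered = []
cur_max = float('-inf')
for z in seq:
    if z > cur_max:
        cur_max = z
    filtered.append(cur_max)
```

Running max ends at 20
`filtered` takes the values: [] → [12] → [12, 12] → [12, 12, 20] → [12, 12, 20, 20] → [12, 12, 20, 20, 20] → [12, 12, 20, 20, 20, 20]
So `filtered[-1]` = 20

Answer: 20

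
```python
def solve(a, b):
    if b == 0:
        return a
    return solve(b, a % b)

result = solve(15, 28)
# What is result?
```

solve(15, 28) -> solve(28, 15) -> solve(15, 13) -> solve(13, 2) -> solve(2, 1) -> solve(1, 0) -> 1

Answer: 1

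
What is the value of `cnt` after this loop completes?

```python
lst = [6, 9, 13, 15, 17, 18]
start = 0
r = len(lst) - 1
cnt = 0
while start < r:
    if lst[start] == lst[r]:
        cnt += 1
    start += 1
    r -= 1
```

Count matching pairs from ends
`cnt` takes the values: 0

Answer: 0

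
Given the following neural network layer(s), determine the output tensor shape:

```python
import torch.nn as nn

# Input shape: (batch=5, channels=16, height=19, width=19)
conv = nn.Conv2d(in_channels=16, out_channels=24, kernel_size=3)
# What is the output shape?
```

Input: (5, 16, 19, 19) -> Output: (5, 24, 17, 17)

Answer: (5, 24, 17, 17)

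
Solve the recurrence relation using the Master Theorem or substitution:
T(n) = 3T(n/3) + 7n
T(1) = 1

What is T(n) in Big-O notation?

By Master Theorem: a=3, b=3, f(n)=7n. Since log_3(3) = 1 and f(n) = Θ(n^1), Case 2 applies. T(n) = O(n log n).

Answer: O(n log n)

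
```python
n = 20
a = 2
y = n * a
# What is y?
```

Trace:
`n = 20` → n = 20
`a = 2` → a = 2
`y = n * a` → y = 40
So y = 40

Answer: 40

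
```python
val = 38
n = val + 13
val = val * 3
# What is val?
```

Trace:
`val = 38` → val = 38
`n = val + 13` → n = 51
`val = val * 3` → val = 114
So val = 114

Answer: 114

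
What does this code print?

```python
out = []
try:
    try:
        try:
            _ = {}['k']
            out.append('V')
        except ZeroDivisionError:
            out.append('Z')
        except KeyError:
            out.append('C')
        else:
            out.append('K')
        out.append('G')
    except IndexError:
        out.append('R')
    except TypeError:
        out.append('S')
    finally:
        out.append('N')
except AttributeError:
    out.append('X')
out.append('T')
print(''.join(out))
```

Execution trace: 'C' (inner except KeyError) → 'G' (try body, no exception) → 'N' (finally) → 'T' (after the try/except). Output: CGNT

Answer: CGNT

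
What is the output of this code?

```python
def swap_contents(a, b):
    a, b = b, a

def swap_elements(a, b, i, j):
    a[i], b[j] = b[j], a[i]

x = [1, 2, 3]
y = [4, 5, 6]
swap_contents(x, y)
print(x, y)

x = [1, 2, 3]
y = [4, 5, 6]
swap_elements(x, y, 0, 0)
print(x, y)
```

Key concept: parameter rebinding vs mutation.
Step by step:
`x = [1, 2, 3]` → x = [1, 2, 3]
`y = [4, 5, 6]` → y = [4, 5, 6]
`swap_contents(x, y)` → no visible change to tracked variables
`print(x, y)` → prints [1, 2, 3] [4, 5, 6]
`x = [1, 2, 3]` → x = [1, 2, 3]
`y = [4, 5, 6]` → y = [4, 5, 6]
`swap_elements(x, y, 0, 0)` → x = [4, 2, 3]; y = [1, 5, 6]
`print(x, y)` → prints [4, 2, 3] [1, 5, 6]

Answer:
[1, 2, 3] [4, 5, 6]
[4, 2, 3] [1, 5, 6]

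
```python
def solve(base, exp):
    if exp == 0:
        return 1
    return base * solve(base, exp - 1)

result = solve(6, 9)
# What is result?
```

solve(6, 9) = 6 * 6 * 6 * 6 * 6 * 6 * 6 * 6 * 6 = 10077696

Answer: 10077696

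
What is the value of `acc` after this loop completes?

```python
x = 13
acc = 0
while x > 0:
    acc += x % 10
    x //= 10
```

Sum digits of 13
`acc` takes the values: 0 → 3 → 4

Answer: 4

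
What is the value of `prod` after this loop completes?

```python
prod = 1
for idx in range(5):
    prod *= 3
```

3^5 = 243
`prod` takes the values: 1 → 3 → 9 → 27 → 81 → 243

Answer: 243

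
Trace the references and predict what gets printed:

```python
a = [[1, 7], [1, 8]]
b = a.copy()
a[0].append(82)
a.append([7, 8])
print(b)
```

Key concept: shallow copy with nested lists.
Step by step:
`a = [[1, 7], [1, 8]]` → a = [[1, 7], [1, 8]]
`b = a.copy()` → b = [[1, 7], [1, 8]]
`a[0].append(82)` → a = [[1, 7, 82], [1, 8]]; b = [[1, 7, 82], [1, 8]]
`a.append([7, 8])` → a = [[1, 7, 82], [1, 8], [7, 8]]
`print(b)` → prints [[1, 7, 82], [1, 8]]

Answer: [[1, 7, 82], [1, 8]]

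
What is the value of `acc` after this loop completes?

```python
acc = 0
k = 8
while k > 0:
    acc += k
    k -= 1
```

Sum 8 down to 1
`acc` takes the values: 0 → 8 → 15 → 21 → 26 → 30 → 33 → 35 → 36

Answer: 36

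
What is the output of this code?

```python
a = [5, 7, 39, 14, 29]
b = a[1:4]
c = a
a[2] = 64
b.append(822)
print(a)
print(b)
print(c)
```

Key concept: slice vs alias.
Step by step:
`a = [5, 7, 39, 14, 29]` → a = [5, 7, 39, 14, 29]
`b = a[1:4]` → b = [7, 39, 14]
`c = a` → c = [5, 7, 39, 14, 29] (same object as a)
`a[2] = 64` → a = [5, 7, 64, 14, 29] (same object as c); c = [5, 7, 64, 14, 29] (same object as a)
`b.append(822)` → b = [7, 39, 14, 822]
`print(a)` → prints [5, 7, 64, 14, 29]
`print(b)` → prints [7, 39, 14, 822]
`print(c)` → prints [5, 7, 64, 14, 29]

Answer:
[5, 7, 64, 14, 29]
[7, 39, 14, 822]
[5, 7, 64, 14, 29]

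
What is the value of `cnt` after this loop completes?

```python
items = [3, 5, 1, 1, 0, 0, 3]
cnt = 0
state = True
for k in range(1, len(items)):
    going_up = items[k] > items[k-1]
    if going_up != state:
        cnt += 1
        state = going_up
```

Count direction changes in [3, 5, 1, 1, 0, 0, 3]
`cnt` takes the values: 0 → 1 → 2

Answer: 2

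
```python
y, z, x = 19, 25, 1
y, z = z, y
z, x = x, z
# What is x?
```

Trace:
`y, z, x = 19, 25, 1` → y = 19; z = 25; x = 1
`y, z = z, y` → y = 25; z = 19
`z, x = x, z` → z = 1; x = 19
So x = 19

Answer: 19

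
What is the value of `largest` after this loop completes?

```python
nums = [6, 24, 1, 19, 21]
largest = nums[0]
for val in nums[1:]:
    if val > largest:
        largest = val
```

Maximum of [6, 24, 1, 19, 21]
`largest` takes the values: 6 → 24

Answer: 24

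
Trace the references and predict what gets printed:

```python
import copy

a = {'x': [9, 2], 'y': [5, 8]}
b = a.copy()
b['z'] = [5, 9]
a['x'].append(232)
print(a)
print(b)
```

Key concept: shallow copy of dict with mutable values.
Step by step:
`a = {'x': [9, 2], 'y': [5, 8]}` → a = {'x': [9, 2], 'y': [5, 8]}
`b = a.copy()` → b = {'x': [9, 2], 'y': [5, 8]}
`b['z'] = [5, 9]` → b = {'x': [9, 2], 'y': [5, 8], 'z': [5, 9]}
`a['x'].append(232)` → a = {'x': [9, 2, 232], 'y': [5, 8]}; b = {'x': [9, 2, 232], 'y': [5, 8], 'z': [5, 9]}
`print(a)` → prints {'x': [9, 2, 232], 'y': [5, 8]}
`print(b)` → prints {'x': [9, 2, 232], 'y': [5, 8], 'z': [5, 9]}

Answer:
{'x': [9, 2, 232], 'y': [5, 8]}
{'x': [9, 2, 232], 'y': [5, 8], 'z': [5, 9]}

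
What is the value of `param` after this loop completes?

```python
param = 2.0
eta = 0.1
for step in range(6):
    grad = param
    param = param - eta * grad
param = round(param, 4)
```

Gradient descent: w = 2.0 * (1 - 0.1)^6
`param` takes the values: 2.0 → 1.8 → 1.62 → 1.458 → 1.3122 → 1.18098 → 1.062882 → 1.0629

Answer: 1.0629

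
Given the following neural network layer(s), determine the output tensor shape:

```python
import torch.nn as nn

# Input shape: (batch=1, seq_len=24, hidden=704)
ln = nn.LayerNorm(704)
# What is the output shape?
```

Input: (1, 24, 704) -> Output: (1, 24, 704)

Answer: (1, 24, 704)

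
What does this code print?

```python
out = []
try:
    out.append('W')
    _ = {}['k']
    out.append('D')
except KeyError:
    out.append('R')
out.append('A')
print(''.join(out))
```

Execution trace: 'W' (try body) → 'R' (except KeyError) → 'A' (after the try/except). Output: WRA

Answer: WRA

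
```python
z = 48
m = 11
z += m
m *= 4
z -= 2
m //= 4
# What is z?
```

Trace:
`z = 48` → z = 48
`m = 11` → m = 11
`z += m` → z = 59
`m *= 4` → m = 44
`z -= 2` → z = 57
`m //= 4` → m = 11
So z = 57

Answer: 57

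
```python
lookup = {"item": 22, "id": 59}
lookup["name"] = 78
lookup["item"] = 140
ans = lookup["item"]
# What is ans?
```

Trace:
`lookup = {"item": 22, "id": 59}` → lookup = {'item': 22, 'id': 59}
`lookup["name"] = 78` → lookup = {'item': 22, 'id': 59, 'name': 78}
`lookup["item"] = 140` → lookup = {'item': 140, 'id': 59, 'name': 78}
`ans = lookup["item"]` → ans = 140
So ans = 140

Answer: 140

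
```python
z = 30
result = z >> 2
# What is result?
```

Trace:
`z = 30` → z = 30
`result = z >> 2` → result = 7
So result = 7

Answer: 7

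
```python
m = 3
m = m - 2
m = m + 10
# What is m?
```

Trace:
`m = 3` → m = 3
`m = m - 2` → m = 1
`m = m + 10` → m = 11
So m = 11

Answer: 11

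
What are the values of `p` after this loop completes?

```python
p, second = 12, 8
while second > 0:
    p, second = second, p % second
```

GCD of 12 and 8
`p` takes the values: 12 → 8 → 4

Answer: 4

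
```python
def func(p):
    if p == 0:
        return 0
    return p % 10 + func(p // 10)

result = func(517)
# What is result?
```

Sum of digits of 517: 7 + 1 + 5 = 13

Answer: 13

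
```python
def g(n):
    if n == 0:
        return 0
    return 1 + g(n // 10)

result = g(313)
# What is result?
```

Count of digits of 313: 3

Answer: 3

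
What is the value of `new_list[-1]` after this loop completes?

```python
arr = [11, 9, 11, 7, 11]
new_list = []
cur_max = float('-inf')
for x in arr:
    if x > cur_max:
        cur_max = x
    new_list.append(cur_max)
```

Running max ends at 11
`new_list` takes the values: [] → [11] → [11, 11] → [11, 11, 11] → [11, 11, 11, 11] → [11, 11, 11, 11, 11]
So `new_list[-1]` = 11

Answer: 11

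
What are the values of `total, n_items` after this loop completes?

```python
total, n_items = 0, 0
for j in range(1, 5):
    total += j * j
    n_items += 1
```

Sum of squares and count
`total, n_items` takes the values: (0, 0) → (1, 0) → (1, 1) → (5, 1) → (5, 2) → (14, 2) → (14, 3) → (30, 3) → (30, 4)

Answer: 30, 4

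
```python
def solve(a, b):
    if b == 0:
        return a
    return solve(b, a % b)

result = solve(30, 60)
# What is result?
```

solve(30, 60) -> solve(60, 30) -> solve(30, 0) -> 30

Answer: 30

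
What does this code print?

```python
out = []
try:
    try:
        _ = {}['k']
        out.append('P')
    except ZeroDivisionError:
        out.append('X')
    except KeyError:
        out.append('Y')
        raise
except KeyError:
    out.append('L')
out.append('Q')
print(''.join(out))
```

Execution trace: 'Y' (inner except KeyError) → 'L' (outer except KeyError) → 'Q' (after the try/except). Output: YLQ

Answer: YLQ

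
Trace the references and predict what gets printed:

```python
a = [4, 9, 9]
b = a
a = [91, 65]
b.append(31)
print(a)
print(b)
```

Key concept: rebinding vs mutation: a is rebound to a new list, b still points at the original.
Step by step:
`a = [4, 9, 9]` → a = [4, 9, 9]
`b = a` → b = [4, 9, 9] (same object as a)
`a = [91, 65]` → a = [91, 65]
`b.append(31)` → b = [4, 9, 9, 31]
`print(a)` → prints [91, 65]
`print(b)` → prints [4, 9, 9, 31]

Answer:
[91, 65]
[4, 9, 9, 31]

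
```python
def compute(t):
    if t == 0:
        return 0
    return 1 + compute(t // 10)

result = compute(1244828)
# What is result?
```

Count of digits of 1244828: 7

Answer: 7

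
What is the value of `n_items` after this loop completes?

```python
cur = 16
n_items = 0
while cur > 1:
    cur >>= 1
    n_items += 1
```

Count right shifts until 1
`n_items` takes the values: 0 → 1 → 2 → 3 → 4

Answer: 4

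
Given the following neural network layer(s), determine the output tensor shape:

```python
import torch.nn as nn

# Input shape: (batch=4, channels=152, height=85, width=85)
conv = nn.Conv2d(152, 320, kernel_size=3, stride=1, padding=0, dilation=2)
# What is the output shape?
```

Input: (4, 152, 85, 85) -> Output: (4, 320, 81, 81)

Answer: (4, 320, 81, 81)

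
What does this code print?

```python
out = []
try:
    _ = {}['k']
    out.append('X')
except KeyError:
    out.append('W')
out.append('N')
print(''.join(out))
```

Execution trace: 'W' (except KeyError) → 'N' (after the try/except). Output: WN

Answer: WN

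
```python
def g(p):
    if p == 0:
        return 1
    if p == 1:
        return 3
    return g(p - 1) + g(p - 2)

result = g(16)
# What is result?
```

Build up from base cases: g(0)=1, g(1)=3, g(2)=4, g(3)=7, g(4)=11, g(5)=18, g(6)=29, ..., g(16)=3571

Answer: 3571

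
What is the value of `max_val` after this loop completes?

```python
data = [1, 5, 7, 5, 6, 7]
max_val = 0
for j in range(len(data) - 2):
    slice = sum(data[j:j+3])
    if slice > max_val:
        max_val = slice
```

Max sum of 3-element window in [1, 5, 7, 5, 6, 7]
`max_val` takes the values: 0 → 13 → 17 → 18

Answer: 18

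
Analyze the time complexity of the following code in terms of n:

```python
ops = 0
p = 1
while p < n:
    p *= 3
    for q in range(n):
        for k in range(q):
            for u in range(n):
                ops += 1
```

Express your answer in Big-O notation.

Each loop level contributes: log n × n × n × n. Multiplying the contributions gives O(n^3 log n).

Answer: O(n^3 log n)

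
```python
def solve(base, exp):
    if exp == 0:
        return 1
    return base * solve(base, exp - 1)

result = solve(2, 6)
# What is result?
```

solve(2, 6) = 2 * 2 * 2 * 2 * 2 * 2 = 64

Answer: 64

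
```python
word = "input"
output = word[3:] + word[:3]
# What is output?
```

Trace:
`word = "input"` → word = 'input'
`output = word[3:] + word[:3]` → output = 'utinp'
So output = 'utinp'

Answer: 'utinp'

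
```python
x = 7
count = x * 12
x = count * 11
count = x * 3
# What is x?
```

Trace:
`x = 7` → x = 7
`count = x * 12` → count = 84
`x = count * 11` → x = 924
`count = x * 3` → count = 2772
So x = 924

Answer: 924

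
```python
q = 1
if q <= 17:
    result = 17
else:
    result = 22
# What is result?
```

Trace:
`q = 1` → q = 1
`if q <= 17: ...` → q <= 17 is True → result = 17
So result = 17

Answer: 17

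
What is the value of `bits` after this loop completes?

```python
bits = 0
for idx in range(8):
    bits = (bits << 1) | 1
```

Build 8 consecutive 1-bits: 0b11111111
`bits` takes the values: 0 → 1 → 3 → 7 → 15 → 31 → 63 → 127 → 255

Answer: 255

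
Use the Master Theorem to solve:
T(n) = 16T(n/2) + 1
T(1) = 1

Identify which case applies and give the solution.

a=16, b=2, f(n)=1. log_2(16) = 4. Since c=0 < 4, Case 1 applies: T(n) = Θ(n^log_b(a)) = O(n^4).

Answer: O(n^4) - Case 1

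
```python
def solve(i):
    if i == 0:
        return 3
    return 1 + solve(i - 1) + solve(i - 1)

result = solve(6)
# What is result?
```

solve(i) = 1 + 2·solve(i-1), solve(0)=3. Closed form: (3+1)·2^6 - 1 = 255.

Answer: 255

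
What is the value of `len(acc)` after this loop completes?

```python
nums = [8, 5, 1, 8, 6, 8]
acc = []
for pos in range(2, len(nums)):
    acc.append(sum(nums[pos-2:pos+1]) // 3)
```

Number of 3-element averages
`acc` takes the values: [] → [4] → [4, 4] → [4, 4, 5] → [4, 4, 5, 7]
So `len(acc)` = 4

Answer: 4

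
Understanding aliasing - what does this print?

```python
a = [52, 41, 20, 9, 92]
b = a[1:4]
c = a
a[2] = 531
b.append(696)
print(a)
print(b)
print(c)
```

Key concept: slice vs alias.
Step by step:
`a = [52, 41, 20, 9, 92]` → a = [52, 41, 20, 9, 92]
`b = a[1:4]` → b = [41, 20, 9]
`c = a` → c = [52, 41, 20, 9, 92] (same object as a)
`a[2] = 531` → a = [52, 41, 531, 9, 92] (same object as c); c = [52, 41, 531, 9, 92] (same object as a)
`b.append(696)` → b = [41, 20, 9, 696]
`print(a)` → prints [52, 41, 531, 9, 92]
`print(b)` → prints [41, 20, 9, 696]
`print(c)` → prints [52, 41, 531, 9, 92]

Answer:
[52, 41, 531, 9, 92]
[41, 20, 9, 696]
[52, 41, 531, 9, 92]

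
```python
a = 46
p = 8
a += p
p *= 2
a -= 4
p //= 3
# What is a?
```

Trace:
`a = 46` → a = 46
`p = 8` → p = 8
`a += p` → a = 54
`p *= 2` → p = 16
`a -= 4` → a = 50
`p //= 3` → p = 5
So a = 50

Answer: 50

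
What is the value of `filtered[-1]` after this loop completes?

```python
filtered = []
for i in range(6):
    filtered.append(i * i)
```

Last element of squares 0 to 5
`filtered` takes the values: [] → [0] → [0, 1] → [0, 1, 4] → [0, 1, 4, 9] → [0, 1, 4, 9, 16] → [0, 1, 4, 9, 16, 25]
So `filtered[-1]` = 25

Answer: 25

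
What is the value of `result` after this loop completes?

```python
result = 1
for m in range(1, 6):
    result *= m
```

5! = 120
`result` takes the values: 1 → 2 → 6 → 24 → 120

Answer: 120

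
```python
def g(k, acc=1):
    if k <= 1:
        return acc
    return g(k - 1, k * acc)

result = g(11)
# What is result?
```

Accumulator trace (n, acc): (11, 1) -> (10, 11) -> (9, 110) -> (8, 990) -> (7, 7920) -> (6, 55440) -> (5, 332640) -> (4, 1663200) -> (3, 6652800) -> (2, 19958400) -> (1, 39916800) -> return 39916800

Answer: 39916800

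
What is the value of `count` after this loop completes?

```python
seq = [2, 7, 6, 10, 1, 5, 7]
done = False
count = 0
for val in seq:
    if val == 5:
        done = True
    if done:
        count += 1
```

Count elements after first 5 in [2, 7, 6, 10, 1, 5, 7]
`count` takes the values: 0 → 1 → 2

Answer: 2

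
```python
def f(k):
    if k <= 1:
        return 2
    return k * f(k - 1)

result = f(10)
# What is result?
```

f(10) = 10 * 9 * 8 * 7 * 6 * 5 * 4 * 3 * 2 * 2 = 7257600

Answer: 7257600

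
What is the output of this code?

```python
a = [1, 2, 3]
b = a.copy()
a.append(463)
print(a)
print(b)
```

Key concept: list.copy() creates independent copy.
Step by step:
`a = [1, 2, 3]` → a = [1, 2, 3]
`b = a.copy()` → b = [1, 2, 3]
`a.append(463)` → a = [1, 2, 3, 463]
`print(a)` → prints [1, 2, 3, 463]
`print(b)` → prints [1, 2, 3]

Answer:
[1, 2, 3, 463]
[1, 2, 3]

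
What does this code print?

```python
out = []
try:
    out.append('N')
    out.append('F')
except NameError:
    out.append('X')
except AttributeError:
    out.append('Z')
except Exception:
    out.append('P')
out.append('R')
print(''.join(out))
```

Execution trace: 'N' (try body) → 'F' (try body, no exception) → 'R' (after the try/except). Output: NFR

Answer: NFR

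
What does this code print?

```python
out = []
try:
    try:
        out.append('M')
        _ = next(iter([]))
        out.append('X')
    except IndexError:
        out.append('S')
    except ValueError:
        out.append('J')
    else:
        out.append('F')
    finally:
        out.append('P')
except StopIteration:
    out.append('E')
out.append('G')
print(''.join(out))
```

Execution trace: 'M' (try body) → 'P' (finally) → 'E' (outer except StopIteration) → 'G' (after the try/except). Output: MPEG

Answer: MPEG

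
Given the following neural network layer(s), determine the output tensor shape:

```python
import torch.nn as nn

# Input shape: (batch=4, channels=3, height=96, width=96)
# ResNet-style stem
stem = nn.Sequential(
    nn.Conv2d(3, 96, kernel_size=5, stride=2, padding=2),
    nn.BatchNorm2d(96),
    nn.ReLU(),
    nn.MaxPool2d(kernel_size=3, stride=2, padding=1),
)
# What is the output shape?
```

Input: (4, 3, 96, 96) -> after Conv2d 5x5 stride=2: (4, 96, 48, 48) -> Output: (4, 96, 24, 24)

Answer: (4, 96, 24, 24)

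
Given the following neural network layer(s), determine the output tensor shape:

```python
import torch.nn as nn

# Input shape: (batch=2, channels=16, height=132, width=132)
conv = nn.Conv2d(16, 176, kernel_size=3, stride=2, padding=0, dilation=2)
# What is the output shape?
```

Input: (2, 16, 132, 132) -> Output: (2, 176, 64, 64)

Answer: (2, 176, 64, 64)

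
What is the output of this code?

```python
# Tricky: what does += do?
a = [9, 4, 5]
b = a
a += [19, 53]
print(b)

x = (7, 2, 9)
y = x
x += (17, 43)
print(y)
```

Key concept: += behavior differs for mutable vs immutable.
Step by step:
`a = [9, 4, 5]` → a = [9, 4, 5]
`b = a` → b = [9, 4, 5] (same object as a)
`a += [19, 53]` → a = [9, 4, 5, 19, 53] (same object as b); b = [9, 4, 5, 19, 53] (same object as a)
`print(b)` → prints [9, 4, 5, 19, 53]
`x = (7, 2, 9)` → x = (7, 2, 9)
`y = x` → y = (7, 2, 9)
`x += (17, 43)` → x = (7, 2, 9, 17, 43)
`print(y)` → prints (7, 2, 9)

Answer:
[9, 4, 5, 19, 53]
(7, 2, 9)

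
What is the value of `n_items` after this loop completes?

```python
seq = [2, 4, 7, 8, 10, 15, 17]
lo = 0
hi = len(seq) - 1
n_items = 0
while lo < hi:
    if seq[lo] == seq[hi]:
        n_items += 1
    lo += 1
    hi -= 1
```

Count matching pairs from ends
`n_items` takes the values: 0

Answer: 0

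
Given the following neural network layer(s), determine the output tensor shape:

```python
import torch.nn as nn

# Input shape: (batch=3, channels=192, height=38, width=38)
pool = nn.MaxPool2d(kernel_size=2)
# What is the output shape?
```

Input: (3, 192, 38, 38) -> Output: (3, 192, 19, 19)

Answer: (3, 192, 19, 19)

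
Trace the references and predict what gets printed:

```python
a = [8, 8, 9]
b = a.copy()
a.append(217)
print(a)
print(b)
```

Key concept: list.copy() creates independent copy.
Step by step:
`a = [8, 8, 9]` → a = [8, 8, 9]
`b = a.copy()` → b = [8, 8, 9]
`a.append(217)` → a = [8, 8, 9, 217]
`print(a)` → prints [8, 8, 9, 217]
`print(b)` → prints [8, 8, 9]

Answer:
[8, 8, 9, 217]
[8, 8, 9]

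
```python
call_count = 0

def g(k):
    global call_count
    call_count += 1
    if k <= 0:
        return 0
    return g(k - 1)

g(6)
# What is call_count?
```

Linear recursion stepping by 1: 7 calls from k=6 down to ≤0.

Answer: 7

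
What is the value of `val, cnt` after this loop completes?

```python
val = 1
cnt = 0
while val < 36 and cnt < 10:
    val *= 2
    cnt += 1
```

Double until >= 36 or 10 iterations
`val, cnt` takes the values: (1, 0) → (2, 0) → (2, 1) → (4, 1) → (4, 2) → (8, 2) → (8, 3) → (16, 3) → (16, 4) → (32, 4) → (32, 5) → (64, 5) → (64, 6)

Answer: 64, 6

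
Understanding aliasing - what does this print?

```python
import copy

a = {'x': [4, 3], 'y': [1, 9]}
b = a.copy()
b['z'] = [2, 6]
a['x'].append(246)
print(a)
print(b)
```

Key concept: shallow copy of dict with mutable values.
Step by step:
`a = {'x': [4, 3], 'y': [1, 9]}` → a = {'x': [4, 3], 'y': [1, 9]}
`b = a.copy()` → b = {'x': [4, 3], 'y': [1, 9]}
`b['z'] = [2, 6]` → b = {'x': [4, 3], 'y': [1, 9], 'z': [2, 6]}
`a['x'].append(246)` → a = {'x': [4, 3, 246], 'y': [1, 9]}; b = {'x': [4, 3, 246], 'y': [1, 9], 'z': [2, 6]}
`print(a)` → prints {'x': [4, 3, 246], 'y': [1, 9]}
`print(b)` → prints {'x': [4, 3, 246], 'y': [1, 9], 'z': [2, 6]}

Answer:
{'x': [4, 3, 246], 'y': [1, 9]}
{'x': [4, 3, 246], 'y': [1, 9], 'z': [2, 6]}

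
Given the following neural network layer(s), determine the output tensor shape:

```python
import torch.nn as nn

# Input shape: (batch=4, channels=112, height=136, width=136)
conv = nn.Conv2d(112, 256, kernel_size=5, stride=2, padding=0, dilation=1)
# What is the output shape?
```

Input: (4, 112, 136, 136) -> Output: (4, 256, 66, 66)

Answer: (4, 256, 66, 66)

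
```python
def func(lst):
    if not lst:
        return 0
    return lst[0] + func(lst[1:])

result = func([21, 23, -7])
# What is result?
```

21 + 23 + (-7) + 0 = 37

Answer: 37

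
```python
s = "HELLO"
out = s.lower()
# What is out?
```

Trace:
`s = "HELLO"` → s = 'HELLO'
`out = s.lower()` → out = 'hello'
So out = 'hello'

Answer: 'hello'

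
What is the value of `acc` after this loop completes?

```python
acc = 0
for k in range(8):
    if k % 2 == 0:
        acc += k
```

Sum of even numbers 0 to 7
`acc` takes the values: 0 → 2 → 6 → 12

Answer: 12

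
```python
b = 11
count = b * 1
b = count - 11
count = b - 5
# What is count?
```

Trace:
`b = 11` → b = 11
`count = b * 1` → count = 11
`b = count - 11` → b = 0
`count = b - 5` → count = -5
So count = -5

Answer: -5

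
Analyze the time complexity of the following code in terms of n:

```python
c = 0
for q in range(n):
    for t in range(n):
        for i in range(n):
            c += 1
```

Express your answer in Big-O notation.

Each loop level contributes: n × n × n. Multiplying the contributions gives O(n^3).

Answer: O(n^3)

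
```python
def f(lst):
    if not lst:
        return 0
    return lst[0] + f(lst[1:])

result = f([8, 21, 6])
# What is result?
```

8 + 21 + 6 + 0 = 35

Answer: 35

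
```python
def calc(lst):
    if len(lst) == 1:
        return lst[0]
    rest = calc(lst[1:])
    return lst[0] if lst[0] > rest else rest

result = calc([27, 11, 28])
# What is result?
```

Recursive max over [27, 11, 28] = 28

Answer: 28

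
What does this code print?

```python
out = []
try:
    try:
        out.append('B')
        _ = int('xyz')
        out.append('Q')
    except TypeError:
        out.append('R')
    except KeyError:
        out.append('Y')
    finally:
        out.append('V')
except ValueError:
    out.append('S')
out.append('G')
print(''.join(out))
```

Execution trace: 'B' (inner try body) → 'V' (inner finally) → 'S' (outer except ValueError) → 'G' (after the try/except). Output: BVSG

Answer: BVSG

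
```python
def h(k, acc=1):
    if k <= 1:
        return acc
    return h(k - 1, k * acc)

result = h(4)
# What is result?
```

Accumulator trace (n, acc): (4, 1) -> (3, 4) -> (2, 12) -> (1, 24) -> return 24

Answer: 24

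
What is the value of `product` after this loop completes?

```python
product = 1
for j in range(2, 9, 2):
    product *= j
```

Product of even numbers 2 to 8
`product` takes the values: 1 → 2 → 8 → 48 → 384

Answer: 384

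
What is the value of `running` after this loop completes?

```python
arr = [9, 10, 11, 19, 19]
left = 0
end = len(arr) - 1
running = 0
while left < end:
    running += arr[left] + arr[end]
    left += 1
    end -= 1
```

Sum of pairs from ends
`running` takes the values: 0 → 28 → 57

Answer: 57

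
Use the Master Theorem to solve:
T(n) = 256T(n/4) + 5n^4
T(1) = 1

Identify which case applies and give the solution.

a=256, b=4, f(n)=5n^4. log_4(256) = 4. Since c=4 = 4, Case 2 applies: T(n) = Θ(n^log_b(a) · log n) = O(n^4 log n).

Answer: O(n^4 log n) - Case 2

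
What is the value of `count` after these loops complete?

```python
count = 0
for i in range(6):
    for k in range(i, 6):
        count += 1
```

Upper triangle: 6 + 5 + ... + 1
`count` takes the values: 0 → 1 → 2 → 3 → 4 → 5 → 6 → 7 → 8 → 9 → 10 → 11 → 12 → 13 → 14 → 15 → 16 → 17 → 18 → 19 → 20 → 21

Answer: 21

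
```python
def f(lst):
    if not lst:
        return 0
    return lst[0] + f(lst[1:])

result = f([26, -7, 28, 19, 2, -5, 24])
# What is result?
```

26 + (-7) + 28 + 19 + 2 + (-5) + 24 + 0 = 87

Answer: 87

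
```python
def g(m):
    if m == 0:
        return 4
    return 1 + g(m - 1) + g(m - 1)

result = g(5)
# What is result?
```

g(m) = 1 + 2·g(m-1), g(0)=4. Closed form: (4+1)·2^5 - 1 = 159.

Answer: 159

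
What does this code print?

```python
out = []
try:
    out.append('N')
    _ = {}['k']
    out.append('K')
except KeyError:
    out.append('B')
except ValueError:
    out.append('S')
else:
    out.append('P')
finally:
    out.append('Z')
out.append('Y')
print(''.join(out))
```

Execution trace: 'N' (try body) → 'B' (except KeyError) → 'Z' (finally) → 'Y' (after the try/except). Output: NBZY

Answer: NBZY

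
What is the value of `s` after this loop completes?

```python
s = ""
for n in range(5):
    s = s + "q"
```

Repeat 'q' 5 times
`s` takes the values: "" → "q" → "qq" → "qqq" → "qqqq" → "qqqqq"

Answer: "qqqqq"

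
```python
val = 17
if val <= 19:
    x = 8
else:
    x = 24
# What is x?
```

Trace:
`val = 17` → val = 17
`if val <= 19: ...` → val <= 19 is True → x = 8
So x = 8

Answer: 8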